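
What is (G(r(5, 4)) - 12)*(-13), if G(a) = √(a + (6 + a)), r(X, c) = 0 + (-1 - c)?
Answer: 156 - 26*I ≈ 156.0 - 26.0*I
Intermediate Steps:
r(X, c) = -1 - c
G(a) = √(6 + 2*a)
(G(r(5, 4)) - 12)*(-13) = (√(6 + 2*(-1 - 1*4)) - 12)*(-13) = (√(6 + 2*(-1 - 4)) - 12)*(-13) = (√(6 + 2*(-5)) - 12)*(-13) = (√(6 - 10) - 12)*(-13) = (√(-4) - 12)*(-13) = (2*I - 12)*(-13) = (-12 + 2*I)*(-13) = 156 - 26*I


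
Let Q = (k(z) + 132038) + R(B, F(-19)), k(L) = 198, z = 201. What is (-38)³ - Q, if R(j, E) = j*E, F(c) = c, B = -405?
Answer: -194803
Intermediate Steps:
R(j, E) = E*j
Q = 139931 (Q = (198 + 132038) - 19*(-405) = 132236 + 7695 = 139931)
(-38)³ - Q = (-38)³ - 1*139931 = -54872 - 139931 = -194803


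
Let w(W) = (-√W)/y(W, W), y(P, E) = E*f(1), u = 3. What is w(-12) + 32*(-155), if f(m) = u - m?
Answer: -4960 + I*√3/12 ≈ -4960.0 + 0.14434*I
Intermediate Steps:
f(m) = 3 - m
y(P, E) = 2*E (y(P, E) = E*(3 - 1*1) = E*(3 - 1) = E*2 = 2*E)
w(W) = -1/(2*√W) (w(W) = (-√W)/((2*W)) = (-√W)*(1/(2*W)) = -1/(2*√W))
w(-12) + 32*(-155) = -(-1)*I*√3/12 + 32*(-155) = -(-1)*I*√3/12 - 4960 = I*√3/12 - 4960 = -4960 + I*√3/12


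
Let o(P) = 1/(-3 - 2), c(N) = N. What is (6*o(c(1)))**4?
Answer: 1296/625 ≈ 2.0736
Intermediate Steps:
o(P) = -1/5 (o(P) = 1/(-5) = -1/5)
(6*o(c(1)))**4 = (6*(-1/5))**4 = (-6/5)**4 = 1296/625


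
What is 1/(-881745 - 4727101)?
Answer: -1/5608846 ≈ -1.7829e-7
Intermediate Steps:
1/(-881745 - 4727101) = 1/(-5608846) = -1/5608846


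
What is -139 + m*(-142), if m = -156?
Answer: 22013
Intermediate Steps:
-139 + m*(-142) = -139 - 156*(-142) = -139 + 22152 = 22013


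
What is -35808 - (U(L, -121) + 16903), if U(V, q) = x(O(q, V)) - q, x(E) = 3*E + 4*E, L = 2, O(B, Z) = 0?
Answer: -52832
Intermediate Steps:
x(E) = 7*E
U(V, q) = -q (U(V, q) = 7*0 - q = 0 - q = -q)
-35808 - (U(L, -121) + 16903) = -35808 - (-1*(-121) + 16903) = -35808 - (121 + 16903) = -35808 - 1*17024 = -35808 - 17024 = -52832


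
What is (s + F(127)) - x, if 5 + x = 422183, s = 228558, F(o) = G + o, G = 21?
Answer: -193472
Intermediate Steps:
F(o) = 21 + o
x = 422178 (x = -5 + 422183 = 422178)
(s + F(127)) - x = (228558 + (21 + 127)) - 1*422178 = (228558 + 148) - 422178 = 228706 - 422178 = -193472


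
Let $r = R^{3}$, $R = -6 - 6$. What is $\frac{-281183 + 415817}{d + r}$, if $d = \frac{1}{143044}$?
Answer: $- \frac{19258585896}{247180031} \approx -77.913$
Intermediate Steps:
$R = -12$ ($R = -6 + \left(-17 + 11\right) = -6 - 6 = -12$)
$d = \frac{1}{143044} \approx 6.9909 \cdot 10^{-6}$
$r = -1728$ ($r = \left(-12\right)^{3} = -1728$)
$\frac{-281183 + 415817}{d + r} = \frac{-281183 + 415817}{\frac{1}{143044} - 1728} = \frac{134634}{- \frac{247180031}{143044}} = 134634 \left(- \frac{143044}{247180031}\right) = - \frac{19258585896}{247180031}$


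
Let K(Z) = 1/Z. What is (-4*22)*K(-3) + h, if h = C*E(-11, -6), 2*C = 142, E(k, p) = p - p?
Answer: 88/3 ≈ 29.333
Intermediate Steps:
E(k, p) = 0
C = 71 (C = (½)*142 = 71)
h = 0 (h = 71*0 = 0)
(-4*22)*K(-3) + h = -4*22/(-3) + 0 = -88*(-⅓) + 0 = 88/3 + 0 = 88/3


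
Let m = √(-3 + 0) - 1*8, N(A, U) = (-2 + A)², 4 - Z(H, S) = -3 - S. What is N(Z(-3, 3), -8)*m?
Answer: -512 + 64*I*√3 ≈ -512.0 + 110.85*I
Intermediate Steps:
Z(H, S) = 7 + S (Z(H, S) = 4 - (-3 - S) = 4 + (3 + S) = 7 + S)
m = -8 + I*√3 (m = √(-3) - 8 = I*√3 - 8 = -8 + I*√3 ≈ -8.0 + 1.732*I)
N(Z(-3, 3), -8)*m = (-2 + (7 + 3))²*(-8 + I*√3) = (-2 + 10)²*(-8 + I*√3) = 8²*(-8 + I*√3) = 64*(-8 + I*√3) = -512 + 64*I*√3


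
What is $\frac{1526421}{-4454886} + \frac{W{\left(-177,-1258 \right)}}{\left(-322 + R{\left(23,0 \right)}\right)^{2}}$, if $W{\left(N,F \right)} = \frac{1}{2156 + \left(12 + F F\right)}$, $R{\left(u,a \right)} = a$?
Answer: $- \frac{41801383212819127}{121998057455138928} \approx -0.34264$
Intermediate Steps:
$W{\left(N,F \right)} = \frac{1}{2168 + F^{2}}$ ($W{\left(N,F \right)} = \frac{1}{2156 + \left(12 + F^{2}\right)} = \frac{1}{2168 + F^{2}}$)
$\frac{1526421}{-4454886} + \frac{W{\left(-177,-1258 \right)}}{\left(-322 + R{\left(23,0 \right)}\right)^{2}} = \frac{1526421}{-4454886} + \frac{1}{\left(2168 + \left(-1258\right)^{2}\right) \left(-322 + 0\right)^{2}} = 1526421 \left(- \frac{1}{4454886}\right) + \frac{1}{\left(2168 + 1582564\right) \left(-322\right)^{2}} = - \frac{508807}{1484962} + \frac{1}{1584732 \cdot 103684} = - \frac{508807}{1484962} + \frac{1}{1584732} \cdot \frac{1}{103684} = - \frac{508807}{1484962} + \frac{1}{164311352688} = - \frac{41801383212819127}{121998057455138928}$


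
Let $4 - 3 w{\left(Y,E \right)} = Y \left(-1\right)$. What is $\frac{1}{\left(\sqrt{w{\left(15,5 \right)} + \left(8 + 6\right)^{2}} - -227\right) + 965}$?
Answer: $\frac{3576}{4261985} - \frac{\sqrt{1821}}{4261985} \approx 0.00082903$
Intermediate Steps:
$w{\left(Y,E \right)} = \frac{4}{3} + \frac{Y}{3}$ ($w{\left(Y,E \right)} = \frac{4}{3} - \frac{Y \left(-1\right)}{3} = \frac{4}{3} - \frac{\left(-1\right) Y}{3} = \frac{4}{3} + \frac{Y}{3}$)
$\frac{1}{\left(\sqrt{w{\left(15,5 \right)} + \left(8 + 6\right)^{2}} - -227\right) + 965} = \frac{1}{\left(\sqrt{\left(\frac{4}{3} + \frac{1}{3} \cdot 15\right) + \left(8 + 6\right)^{2}} - -227\right) + 965} = \frac{1}{\left(\sqrt{\left(\frac{4}{3} + 5\right) + 14^{2}} + 227\right) + 965} = \frac{1}{\left(\sqrt{\frac{19}{3} + 196} + 227\right) + 965} = \frac{1}{\left(\sqrt{\frac{607}{3}} + 227\right) + 965} = \frac{1}{\left(\frac{\sqrt{1821}}{3} + 227\right) + 965} = \frac{1}{\left(227 + \frac{\sqrt{1821}}{3}\right) + 965} = \frac{1}{1192 + \frac{\sqrt{1821}}{3}}$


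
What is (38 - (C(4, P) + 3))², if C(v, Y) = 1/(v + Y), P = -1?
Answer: 10816/9 ≈ 1201.8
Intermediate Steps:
C(v, Y) = 1/(Y + v)
(38 - (C(4, P) + 3))² = (38 - (1/(-1 + 4) + 3))² = (38 - (1/3 + 3))² = (38 - (⅓ + 3))² = (38 - 1*10/3)² = (38 - 10/3)² = (104/3)² = 10816/9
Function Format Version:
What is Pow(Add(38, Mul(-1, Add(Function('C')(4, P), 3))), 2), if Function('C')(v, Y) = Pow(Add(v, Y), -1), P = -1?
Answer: Rational(10816, 9) ≈ 1201.8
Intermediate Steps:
Function('C')(v, Y) = Pow(Add(Y, v), -1)
Pow(Add(38, Mul(-1, Add(Function('C')(4, P), 3))), 2) = Pow(Add(38, Mul(-1, Add(Pow(Add(-1, 4), -1), 3))), 2) = Pow(Add(38, Mul(-1, Add(Pow(3, -1), 3))), 2) = Pow(Add(38, Mul(-1, Add(Rational(1, 3), 3))), 2) = Pow(Add(38, Mul(-1, Rational(10, 3))), 2) = Pow(Add(38, Rational(-10, 3)), 2) = Pow(Rational(104, 3), 2) = Rational(10816, 9)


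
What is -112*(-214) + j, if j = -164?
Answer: 23804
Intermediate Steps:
-112*(-214) + j = -112*(-214) - 164 = 23968 - 164 = 23804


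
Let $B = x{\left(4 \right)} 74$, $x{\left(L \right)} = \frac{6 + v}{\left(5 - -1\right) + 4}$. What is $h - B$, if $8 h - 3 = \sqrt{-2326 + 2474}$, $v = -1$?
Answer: $- \frac{293}{8} + \frac{\sqrt{37}}{4} \approx -35.104$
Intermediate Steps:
$h = \frac{3}{8} + \frac{\sqrt{37}}{4}$ ($h = \frac{3}{8} + \frac{\sqrt{-2326 + 2474}}{8} = \frac{3}{8} + \frac{\sqrt{148}}{8} = \frac{3}{8} + \frac{2 \sqrt{37}}{8} = \frac{3}{8} + \frac{\sqrt{37}}{4} \approx 1.8957$)
$x{\left(L \right)} = \frac{1}{2}$ ($x{\left(L \right)} = \frac{6 - 1}{\left(5 - -1\right) + 4} = \frac{5}{\left(5 + 1\right) + 4} = \frac{5}{6 + 4} = \frac{5}{10} = 5 \cdot \frac{1}{10} = \frac{1}{2}$)
$B = 37$ ($B = \frac{1}{2} \cdot 74 = 37$)
$h - B = \left(\frac{3}{8} + \frac{\sqrt{37}}{4}\right) - 37 = - \frac{293}{8} + \frac{\sqrt{37}}{4}$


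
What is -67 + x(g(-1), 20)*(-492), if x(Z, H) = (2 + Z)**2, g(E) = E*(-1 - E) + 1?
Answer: -4495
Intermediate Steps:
g(E) = 1 + E*(-1 - E)
-67 + x(g(-1), 20)*(-492) = -67 + (2 + (1 - 1*(-1) - 1*(-1)**2))**2*(-492) = -67 + (2 + (1 + 1 - 1*1))**2*(-492) = -67 + (2 + (1 + 1 - 1))**2*(-492) = -67 + (2 + 1)**2*(-492) = -67 + 3**2*(-492) = -67 + 9*(-492) = -67 - 4428 = -4495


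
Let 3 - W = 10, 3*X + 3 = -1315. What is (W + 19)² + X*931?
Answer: -1226626/3 ≈ -4.0888e+5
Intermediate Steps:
X = -1318/3 (X = -1 + (⅓)*(-1315) = -1 - 1315/3 = -1318/3 ≈ -439.33)
W = -7 (W = 3 - 1*10 = 3 - 10 = -7)
(W + 19)² + X*931 = (-7 + 19)² - 1318/3*931 = 12² - 1227058/3 = 144 - 1227058/3 = -1226626/3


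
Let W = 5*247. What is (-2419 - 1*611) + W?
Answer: -1795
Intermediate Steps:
W = 1235
(-2419 - 1*611) + W = (-2419 - 1*611) + 1235 = (-2419 - 611) + 1235 = -3030 + 1235 = -1795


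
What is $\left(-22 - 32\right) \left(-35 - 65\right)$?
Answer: $5400$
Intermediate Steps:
$\left(-22 - 32\right) \left(-35 - 65\right) = \left(-54\right) \left(-100\right) = 5400$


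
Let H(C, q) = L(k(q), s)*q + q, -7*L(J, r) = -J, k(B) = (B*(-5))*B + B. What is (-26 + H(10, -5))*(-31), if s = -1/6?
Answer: -13423/7 ≈ -1917.6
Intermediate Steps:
k(B) = B - 5*B² (k(B) = (-5*B)*B + B = -5*B² + B = B - 5*B²)
s = -⅙ (s = -1*⅙ = -⅙ ≈ -0.16667)
L(J, r) = J/7 (L(J, r) = -(-1)*J/7 = J/7)
H(C, q) = q + q²*(1 - 5*q)/7 (H(C, q) = ((q*(1 - 5*q))/7)*q + q = (q*(1 - 5*q)/7)*q + q = q²*(1 - 5*q)/7 + q = q + q²*(1 - 5*q)/7)
(-26 + H(10, -5))*(-31) = (-26 + (⅐)*(-5)*(7 - 5 - 5*(-5)²))*(-31) = (-26 + (⅐)*(-5)*(7 - 5 - 5*25))*(-31) = (-26 + (⅐)*(-5)*(7 - 5 - 125))*(-31) = (-26 + (⅐)*(-5)*(-123))*(-31) = (-26 + 615/7)*(-31) = (433/7)*(-31) = -13423/7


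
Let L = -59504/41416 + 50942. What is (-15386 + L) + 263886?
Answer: 1550203796/5177 ≈ 2.9944e+5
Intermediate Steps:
L = 263719296/5177 (L = -59504*1/41416 + 50942 = -7438/5177 + 50942 = 263719296/5177 ≈ 50941.)
(-15386 + L) + 263886 = (-15386 + 263719296/5177) + 263886 = 184065974/5177 + 263886 = 1550203796/5177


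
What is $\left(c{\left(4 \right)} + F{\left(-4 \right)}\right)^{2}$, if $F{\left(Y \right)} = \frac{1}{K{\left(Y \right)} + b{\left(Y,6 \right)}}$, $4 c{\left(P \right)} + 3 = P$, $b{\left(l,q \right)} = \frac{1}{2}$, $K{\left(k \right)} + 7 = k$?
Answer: $\frac{169}{7056} \approx 0.023951$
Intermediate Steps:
$K{\left(k \right)} = -7 + k$
$b{\left(l,q \right)} = \frac{1}{2}$
$c{\left(P \right)} = - \frac{3}{4} + \frac{P}{4}$
$F{\left(Y \right)} = \frac{1}{- \frac{13}{2} + Y}$ ($F{\left(Y \right)} = \frac{1}{\left(-7 + Y\right) + \frac{1}{2}} = \frac{1}{- \frac{13}{2} + Y}$)
$\left(c{\left(4 \right)} + F{\left(-4 \right)}\right)^{2} = \left(\left(- \frac{3}{4} + \frac{1}{4} \cdot 4\right) + \frac{2}{-13 + 2 \left(-4\right)}\right)^{2} = \left(\left(- \frac{3}{4} + 1\right) + \frac{2}{-13 - 8}\right)^{2} = \left(\frac{1}{4} + \frac{2}{-21}\right)^{2} = \left(\frac{1}{4} + 2 \left(- \frac{1}{21}\right)\right)^{2} = \left(\frac{1}{4} - \frac{2}{21}\right)^{2} = \left(\frac{13}{84}\right)^{2} = \frac{169}{7056}$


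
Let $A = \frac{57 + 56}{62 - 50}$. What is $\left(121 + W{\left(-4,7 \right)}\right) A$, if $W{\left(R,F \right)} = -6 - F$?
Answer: $1017$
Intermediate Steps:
$A = \frac{113}{12} \approx 9.4167$
$\left(121 + W{\left(-4,7 \right)}\right) A = \left(121 - 13\right) \frac{113}{12} = 108 \cdot \frac{113}{12} = 1017$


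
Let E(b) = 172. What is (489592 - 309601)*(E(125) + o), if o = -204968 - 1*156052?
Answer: -64949392368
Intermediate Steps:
o = -361020 (o = -204968 - 156052 = -361020)
(489592 - 309601)*(E(125) + o) = (489592 - 309601)*(172 - 361020) = 179991*(-360848) = -64949392368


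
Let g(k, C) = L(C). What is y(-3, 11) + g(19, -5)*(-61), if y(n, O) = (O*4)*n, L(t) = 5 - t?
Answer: -742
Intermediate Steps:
y(n, O) = 4*O*n (y(n, O) = (4*O)*n = 4*O*n)
g(k, C) = 5 - C
y(-3, 11) + g(19, -5)*(-61) = 4*11*(-3) + (5 - 1*(-5))*(-61) = -132 + (5 + 5)*(-61) = -132 + 10*(-61) = -132 - 610 = -742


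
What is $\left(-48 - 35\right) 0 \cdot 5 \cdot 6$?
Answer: $0$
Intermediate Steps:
$\left(-48 - 35\right) 0 \cdot 5 \cdot 6 = - 83 \cdot 0 \cdot 6 = \left(-83\right) 0 = 0$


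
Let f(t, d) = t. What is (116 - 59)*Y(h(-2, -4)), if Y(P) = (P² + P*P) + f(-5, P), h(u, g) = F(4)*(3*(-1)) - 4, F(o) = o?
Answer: 28899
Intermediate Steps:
h(u, g) = -16 (h(u, g) = 4*(3*(-1)) - 4 = 4*(-3) - 4 = -12 - 4 = -16)
Y(P) = -5 + 2*P² (Y(P) = (P² + P*P) - 5 = (P² + P²) - 5 = 2*P² - 5 = -5 + 2*P²)
(116 - 59)*Y(h(-2, -4)) = (116 - 59)*(-5 + 2*(-16)²) = 57*(-5 + 2*256) = 57*(-5 + 512) = 57*507 = 28899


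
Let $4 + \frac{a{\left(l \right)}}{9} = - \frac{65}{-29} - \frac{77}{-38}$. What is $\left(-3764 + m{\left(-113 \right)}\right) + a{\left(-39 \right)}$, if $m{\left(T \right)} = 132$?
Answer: $- \frac{3999809}{1102} \approx -3629.6$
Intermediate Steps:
$a{\left(l \right)} = \frac{2655}{1102}$ ($a{\left(l \right)} = -36 + 9 \left(- \frac{65}{-29} - \frac{77}{-38}\right) = -36 + 9 \left(\left(-65\right) \left(- \frac{1}{29}\right) - - \frac{77}{38}\right) = -36 + 9 \left(\frac{65}{29} + \frac{77}{38}\right) = -36 + 9 \cdot \frac{4703}{1102} = -36 + \frac{42327}{1102} = \frac{2655}{1102}$)
$\left(-3764 + m{\left(-113 \right)}\right) + a{\left(-39 \right)} = \left(-3764 + 132\right) + \frac{2655}{1102} = -3632 + \frac{2655}{1102} = - \frac{3999809}{1102}$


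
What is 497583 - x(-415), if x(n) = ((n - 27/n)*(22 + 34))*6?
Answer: 264355473/415 ≈ 6.3700e+5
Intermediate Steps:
x(n) = -9072/n + 336*n (x(n) = ((n - 27/n)*56)*6 = (-1512/n + 56*n)*6 = -9072/n + 336*n)
497583 - x(-415) = 497583 - (-9072/(-415) + 336*(-415)) = 497583 - (-9072*(-1/415) - 139440) = 497583 - (9072/415 - 139440) = 497583 - 1*(-57858528/415) = 497583 + 57858528/415 = 264355473/415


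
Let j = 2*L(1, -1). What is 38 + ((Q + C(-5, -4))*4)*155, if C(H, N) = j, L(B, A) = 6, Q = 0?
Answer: 7478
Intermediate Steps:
j = 12 (j = 2*6 = 12)
C(H, N) = 12
38 + ((Q + C(-5, -4))*4)*155 = 38 + ((0 + 12)*4)*155 = 38 + (12*4)*155 = 38 + 48*155 = 38 + 7440 = 7478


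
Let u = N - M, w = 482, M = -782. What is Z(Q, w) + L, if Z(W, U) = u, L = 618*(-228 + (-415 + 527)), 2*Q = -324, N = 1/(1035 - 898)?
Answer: -9714121/137 ≈ -70906.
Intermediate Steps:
N = 1/137 ≈ 0.0072993
Q = -162 (Q = (1/2)*(-324) = -162)
L = -71688 (L = 618*(-228 + 112) = 618*(-116) = -71688)
u = 107135/137 (u = 1/137 - 1*(-782) = 1/137 + 782 = 107135/137 ≈ 782.01)
Z(W, U) = 107135/137
Z(Q, w) + L = 107135/137 - 71688 = -9714121/137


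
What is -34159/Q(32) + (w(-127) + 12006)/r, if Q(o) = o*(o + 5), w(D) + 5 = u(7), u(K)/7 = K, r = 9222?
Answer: -150373549/5459424 ≈ -27.544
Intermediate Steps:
u(K) = 7*K
w(D) = 44 (w(D) = -5 + 7*7 = -5 + 49 = 44)
Q(o) = o*(5 + o)
-34159/Q(32) + (w(-127) + 12006)/r = -34159*1/(32*(5 + 32)) + (44 + 12006)/9222 = -34159/(32*37) + 12050*(1/9222) = -34159/1184 + 6025/4611 = -150373549/5459424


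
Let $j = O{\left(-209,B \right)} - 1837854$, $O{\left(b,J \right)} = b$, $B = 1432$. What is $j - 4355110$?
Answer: $-6193173$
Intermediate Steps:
$j = -1838063$ ($j = -209 - 1837854 = -1838063$)
$j - 4355110 = -1838063 - 4355110 = -6193173$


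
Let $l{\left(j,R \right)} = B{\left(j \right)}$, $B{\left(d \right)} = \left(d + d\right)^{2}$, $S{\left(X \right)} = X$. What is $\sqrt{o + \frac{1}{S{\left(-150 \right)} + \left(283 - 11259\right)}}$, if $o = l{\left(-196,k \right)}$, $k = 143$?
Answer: $\frac{\sqrt{19021740166538}}{11126} \approx 392.0$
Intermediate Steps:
$B{\left(d \right)} = 4 d^{2}$ ($B{\left(d \right)} = \left(2 d\right)^{2} = 4 d^{2}$)
$l{\left(j,R \right)} = 4 j^{2}$
$o = 153664$ ($o = 4 \left(-196\right)^{2} = 4 \cdot 38416 = 153664$)
$\sqrt{o + \frac{1}{S{\left(-150 \right)} + \left(283 - 11259\right)}} = \sqrt{153664 + \frac{1}{-150 + \left(283 - 11259\right)}} = \sqrt{153664 + \frac{1}{-150 - 10976}} = \sqrt{153664 + \frac{1}{-11126}} = \sqrt{153664 - \frac{1}{11126}} = \sqrt{\frac{1709665663}{11126}} = \frac{\sqrt{19021740166538}}{11126}$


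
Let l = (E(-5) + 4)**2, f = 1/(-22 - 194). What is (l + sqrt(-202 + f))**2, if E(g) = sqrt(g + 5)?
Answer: (576 + I*sqrt(261798))**2/1296 ≈ 53.995 + 454.81*I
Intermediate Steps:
f = -1/216 (f = 1/(-216) = -1/216 ≈ -0.0046296)
E(g) = sqrt(5 + g)
l = 16 (l = (sqrt(5 - 5) + 4)**2 = (sqrt(0) + 4)**2 = (0 + 4)**2 = 4**2 = 16)
(l + sqrt(-202 + f))**2 = (16 + sqrt(-202 - 1/216))**2 = (16 + sqrt(-43633/216))**2 = (16 + I*sqrt(261798)/36)**2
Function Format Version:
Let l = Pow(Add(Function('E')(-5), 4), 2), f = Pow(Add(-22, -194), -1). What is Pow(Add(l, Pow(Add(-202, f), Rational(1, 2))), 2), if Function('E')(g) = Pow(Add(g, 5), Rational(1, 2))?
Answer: Mul(Rational(1, 1296), Pow(Add(576, Mul(I, Pow(261798, Rational(1, 2)))), 2)) ≈ Add(53.995, Mul(454.81, I))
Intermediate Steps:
f = Rational(-1, 216) (f = Pow(-216, -1) = Rational(-1, 216) ≈ -0.0046296)
Function('E')(g) = Pow(Add(5, g), Rational(1, 2))
l = 16 (l = Pow(Add(Pow(Add(5, -5), Rational(1, 2)), 4), 2) = Pow(Add(Pow(0, Rational(1, 2)), 4), 2) = Pow(Add(0, 4), 2) = Pow(4, 2) = 16)
Pow(Add(l, Pow(Add(-202, f), Rational(1, 2))), 2) = Pow(Add(16, Pow(Add(-202, Rational(-1, 216)), Rational(1, 2))), 2) = Pow(Add(16, Pow(Rational(-43633, 216), Rational(1, 2))), 2) = Pow(Add(16, Mul(Rational(1, 36), I, Pow(261798, Rational(1, 2)))), 2)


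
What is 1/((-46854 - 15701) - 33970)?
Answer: -1/96525 ≈ -1.0360e-5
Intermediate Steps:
1/((-46854 - 15701) - 33970) = 1/(-62555 - 33970) = 1/(-96525) = -1/96525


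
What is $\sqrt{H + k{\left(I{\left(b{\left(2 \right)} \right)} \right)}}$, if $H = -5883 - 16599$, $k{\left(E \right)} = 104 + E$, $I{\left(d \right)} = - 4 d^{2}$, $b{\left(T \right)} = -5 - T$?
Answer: $i \sqrt{22574} \approx 150.25 i$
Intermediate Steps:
$H = -22482$
$\sqrt{H + k{\left(I{\left(b{\left(2 \right)} \right)} \right)}} = \sqrt{-22482 + \left(104 - 4 \left(-5 - 2\right)^{2}\right)} = \sqrt{-22482 + \left(104 - 4 \left(-7\right)^{2}\right)} = \sqrt{-22482 + \left(104 - 196\right)} = \sqrt{-22482 - 92} = \sqrt{-22574} = i \sqrt{22574}$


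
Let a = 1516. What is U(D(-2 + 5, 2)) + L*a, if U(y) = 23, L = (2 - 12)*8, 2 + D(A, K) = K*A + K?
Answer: -121257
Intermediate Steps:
D(A, K) = -2 + K + A*K (D(A, K) = -2 + (K*A + K) = -2 + (A*K + K) = -2 + (K + A*K) = -2 + K + A*K)
L = -80 (L = -10*8 = -80)
U(D(-2 + 5, 2)) + L*a = 23 - 80*1516 = 23 - 121280 = -121257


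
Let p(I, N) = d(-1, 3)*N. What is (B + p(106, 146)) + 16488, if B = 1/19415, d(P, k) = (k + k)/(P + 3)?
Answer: 328618291/19415 ≈ 16926.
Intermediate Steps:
d(P, k) = 2*k/(3 + P) (d(P, k) = (2*k)/(3 + P) = 2*k/(3 + P))
p(I, N) = 3*N (p(I, N) = (2*3/(3 - 1))*N = (2*3/2)*N = (2*3*(½))*N = 3*N)
B = 1/19415 ≈ 5.1507e-5
(B + p(106, 146)) + 16488 = (1/19415 + 3*146) + 16488 = (1/19415 + 438) + 16488 = 8503771/19415 + 16488 = 328618291/19415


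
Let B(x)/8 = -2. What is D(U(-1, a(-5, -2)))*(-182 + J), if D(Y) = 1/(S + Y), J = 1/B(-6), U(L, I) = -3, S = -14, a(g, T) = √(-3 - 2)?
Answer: 2913/272 ≈ 10.710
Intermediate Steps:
a(g, T) = I*√5 (a(g, T) = √(-5) = I*√5)
B(x) = -16 (B(x) = 8*(-2) = -16)
J = -1/16 (J = 1/(-16) = -1/16 ≈ -0.062500)
D(Y) = 1/(-14 + Y)
D(U(-1, a(-5, -2)))*(-182 + J) = (-182 - 1/16)/(-14 - 3) = -2913/16/(-17) = -1/17*(-2913/16) = 2913/272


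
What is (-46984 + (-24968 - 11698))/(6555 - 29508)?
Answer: 11950/3279 ≈ 3.6444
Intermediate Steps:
(-46984 + (-24968 - 11698))/(6555 - 29508) = (-46984 - 36666)/(-22953) = -83650*(-1/22953) = 11950/3279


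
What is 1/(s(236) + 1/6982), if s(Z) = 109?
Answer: 6982/761039 ≈ 0.0091743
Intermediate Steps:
1/(s(236) + 1/6982) = 1/(109 + 1/6982) = 1/(761039/6982) = 6982/761039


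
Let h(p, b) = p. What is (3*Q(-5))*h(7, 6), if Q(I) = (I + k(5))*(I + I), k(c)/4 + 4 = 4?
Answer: 1050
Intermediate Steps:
k(c) = 0 (k(c) = -16 + 4*4 = -16 + 16 = 0)
Q(I) = 2*I² (Q(I) = (I + 0)*(I + I) = I*(2*I) = 2*I²)
(3*Q(-5))*h(7, 6) = (3*(2*(-5)²))*7 = (3*(2*25))*7 = (3*50)*7 = 150*7 = 1050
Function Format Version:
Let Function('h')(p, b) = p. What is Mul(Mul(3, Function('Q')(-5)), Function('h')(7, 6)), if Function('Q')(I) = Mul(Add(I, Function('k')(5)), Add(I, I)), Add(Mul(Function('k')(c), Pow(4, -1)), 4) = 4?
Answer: 1050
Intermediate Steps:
Function('k')(c) = 0 (Function('k')(c) = Add(-16, Mul(4, 4)) = Add(-16, 16) = 0)
Function('Q')(I) = Mul(2, Pow(I, 2)) (Function('Q')(I) = Mul(Add(I, 0), Add(I, I)) = Mul(I, Mul(2, I)) = Mul(2, Pow(I, 2)))
Mul(Mul(3, Function('Q')(-5)), Function('h')(7, 6)) = Mul(Mul(3, Mul(2, Pow(-5, 2))), 7) = Mul(Mul(3, Mul(2, 25)), 7) = Mul(Mul(3, 50), 7) = Mul(150, 7) = 1050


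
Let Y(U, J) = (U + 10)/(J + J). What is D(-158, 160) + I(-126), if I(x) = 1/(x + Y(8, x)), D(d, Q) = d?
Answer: -278884/1765 ≈ -158.01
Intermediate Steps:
Y(U, J) = (10 + U)/(2*J) (Y(U, J) = (10 + U)/((2*J)) = (10 + U)*(1/(2*J)) = (10 + U)/(2*J))
I(x) = 1/(x + 9/x) (I(x) = 1/(x + (10 + 8)/(2*x)) = 1/(x + (½)*18/x) = 1/(x + 9/x))
D(-158, 160) + I(-126) = -158 - 126/(9 + (-126)²) = -158 - 126/(9 + 15876) = -158 - 126/15885 = -158 - 126*1/15885 = -158 - 14/1765 = -278884/1765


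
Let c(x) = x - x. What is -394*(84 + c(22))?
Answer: -33096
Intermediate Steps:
c(x) = 0
-394*(84 + c(22)) = -394*(84 + 0) = -394*84 = -33096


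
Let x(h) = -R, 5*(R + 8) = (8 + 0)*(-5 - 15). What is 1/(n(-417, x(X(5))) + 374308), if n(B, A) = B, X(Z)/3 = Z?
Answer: 1/373891 ≈ 2.6746e-6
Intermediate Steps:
R = -40 (R = -8 + ((8 + 0)*(-5 - 15))/5 = -8 + (8*(-20))/5 = -8 + (⅕)*(-160) = -8 - 32 = -40)
X(Z) = 3*Z
x(h) = 40 (x(h) = -1*(-40) = 40)
1/(n(-417, x(X(5))) + 374308) = 1/(-417 + 374308) = 1/373891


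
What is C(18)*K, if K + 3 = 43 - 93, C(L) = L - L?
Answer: 0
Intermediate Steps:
C(L) = 0
K = -53 (K = -3 + (43 - 93) = -3 - 50 = -53)
C(18)*K = 0*(-53) = 0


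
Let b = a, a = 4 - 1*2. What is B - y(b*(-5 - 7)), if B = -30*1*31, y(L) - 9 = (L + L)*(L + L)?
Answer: -3243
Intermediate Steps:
a = 2 (a = 4 - 2 = 2)
b = 2
y(L) = 9 + 4*L**2 (y(L) = 9 + (L + L)*(L + L) = 9 + (2*L)*(2*L) = 9 + 4*L**2)
B = -930 (B = -30*31 = -930)
B - y(b*(-5 - 7)) = -930 - (9 + 4*(2*(-5 - 7))**2) = -930 - (9 + 4*(2*(-12))**2) = -930 - (9 + 4*(-24)**2) = -930 - (9 + 4*576) = -930 - (9 + 2304) = -930 - 1*2313 = -930 - 2313 = -3243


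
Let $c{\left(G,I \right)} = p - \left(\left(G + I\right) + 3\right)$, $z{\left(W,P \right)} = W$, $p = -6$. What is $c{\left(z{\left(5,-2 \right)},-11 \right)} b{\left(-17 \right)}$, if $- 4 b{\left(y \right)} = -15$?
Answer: $- \frac{45}{4} \approx -11.25$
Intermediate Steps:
$c{\left(G,I \right)} = -9 - G - I$ ($c{\left(G,I \right)} = -6 - \left(\left(G + I\right) + 3\right) = -6 - \left(3 + G + I\right) = -9 - G - I$)
$b{\left(y \right)} = \frac{15}{4}$ ($b{\left(y \right)} = \left(- \frac{1}{4}\right) \left(-15\right) = \frac{15}{4}$)
$c{\left(z{\left(5,-2 \right)},-11 \right)} b{\left(-17 \right)} = \left(-9 - 5 - -11\right) \frac{15}{4} = \left(-9 - 5 + 11\right) \frac{15}{4} = \left(-3\right) \frac{15}{4} = - \frac{45}{4}$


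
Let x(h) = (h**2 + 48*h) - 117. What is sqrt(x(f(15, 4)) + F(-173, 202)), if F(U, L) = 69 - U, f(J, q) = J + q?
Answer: sqrt(1398) ≈ 37.390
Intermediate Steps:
x(h) = -117 + h**2 + 48*h
sqrt(x(f(15, 4)) + F(-173, 202)) = sqrt((-117 + (15 + 4)**2 + 48*(15 + 4)) + (69 - 1*(-173))) = sqrt((-117 + 19**2 + 48*19) + (69 + 173)) = sqrt((-117 + 361 + 912) + 242) = sqrt(1156 + 242) = sqrt(1398)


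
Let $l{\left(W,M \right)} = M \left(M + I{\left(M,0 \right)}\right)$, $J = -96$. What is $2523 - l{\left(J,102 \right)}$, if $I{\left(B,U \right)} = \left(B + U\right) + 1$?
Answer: $-18387$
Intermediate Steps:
$I{\left(B,U \right)} = 1 + B + U$
$l{\left(W,M \right)} = M \left(1 + 2 M\right)$ ($l{\left(W,M \right)} = M \left(M + \left(1 + M + 0\right)\right) = M \left(M + \left(1 + M\right)\right) = M \left(1 + 2 M\right)$)
$2523 - l{\left(J,102 \right)} = 2523 - 102 \left(1 + 2 \cdot 102\right) = 2523 - 102 \left(1 + 204\right) = 2523 - 102 \cdot 205 = 2523 - 20910 = -18387$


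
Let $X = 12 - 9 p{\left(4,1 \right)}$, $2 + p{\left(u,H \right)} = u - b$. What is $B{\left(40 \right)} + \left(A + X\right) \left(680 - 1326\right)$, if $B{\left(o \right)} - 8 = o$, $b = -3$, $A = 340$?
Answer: $-198274$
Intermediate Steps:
$p{\left(u,H \right)} = 1 + u$ ($p{\left(u,H \right)} = -2 + \left(u - -3\right) = -2 + \left(u + 3\right) = -2 + \left(3 + u\right) = 1 + u$)
$B{\left(o \right)} = 8 + o$
$X = -33$ ($X = 12 - 9 \left(1 + 4\right) = 12 - 45 = -33$)
$B{\left(40 \right)} + \left(A + X\right) \left(680 - 1326\right) = \left(8 + 40\right) + \left(340 - 33\right) \left(680 - 1326\right) = 48 + 307 \left(-646\right) = 48 - 198322 = -198274$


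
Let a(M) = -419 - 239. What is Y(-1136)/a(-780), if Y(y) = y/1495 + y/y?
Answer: -359/983710 ≈ -0.00036494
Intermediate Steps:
a(M) = -658
Y(y) = 1 + y/1495 (Y(y) = y*(1/1495) + 1 = y/1495 + 1 = 1 + y/1495)
Y(-1136)/a(-780) = (1 + (1/1495)*(-1136))/(-658) = (1 - 1136/1495)*(-1/658) = (359/1495)*(-1/658) = -359/983710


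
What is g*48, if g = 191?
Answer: 9168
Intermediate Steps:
g*48 = 191*48 = 9168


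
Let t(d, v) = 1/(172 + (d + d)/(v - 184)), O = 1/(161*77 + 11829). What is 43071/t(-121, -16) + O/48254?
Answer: 109014172513629833/14612517550 ≈ 7.4603e+6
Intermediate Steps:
O = 1/24226 (O = 1/(12397 + 11829) = 1/24226 ≈ 4.1278e-5)
t(d, v) = 1/(172 + 2*d/(-184 + v)) (t(d, v) = 1/(172 + (2*d)/(-184 + v)) = 1/(172 + 2*d/(-184 + v)))
43071/t(-121, -16) + O/48254 = 43071/(((-184 - 16)/(2*(-15824 - 121 + 86*(-16))))) + (1/24226)/48254 = 43071/(((½)*(-200)/(-15824 - 121 - 1376))) + (1/24226)*(1/48254) = 43071/(((½)*(-200)/(-17321))) + 1/1169001404 = 43071/(((½)*(-1/17321)*(-200))) + 1/1169001404 = 43071/(100/17321) + 1/1169001404 = 43071*(17321/100) + 1/1169001404 = 746032791/100 + 1/1169001404 = 109014172513629833/14612517550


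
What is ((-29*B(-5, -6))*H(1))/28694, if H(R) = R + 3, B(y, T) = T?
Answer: 348/14347 ≈ 0.024256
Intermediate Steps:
H(R) = 3 + R
((-29*B(-5, -6))*H(1))/28694 = ((-29*(-6))*(3 + 1))/28694 = (174*4)*(1/28694) = 696*(1/28694) = 348/14347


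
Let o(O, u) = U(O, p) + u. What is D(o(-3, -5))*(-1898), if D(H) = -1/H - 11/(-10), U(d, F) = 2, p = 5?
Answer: -40807/15 ≈ -2720.5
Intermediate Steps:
o(O, u) = 2 + u
D(H) = 11/10 - 1/H (D(H) = -1/H - 11*(-⅒) = -1/H + 11/10 = 11/10 - 1/H)
D(o(-3, -5))*(-1898) = (11/10 - 1/(2 - 5))*(-1898) = (11/10 - 1/(-3))*(-1898) = (11/10 - 1*(-⅓))*(-1898) = (11/10 + ⅓)*(-1898) = (43/30)*(-1898) = -40807/15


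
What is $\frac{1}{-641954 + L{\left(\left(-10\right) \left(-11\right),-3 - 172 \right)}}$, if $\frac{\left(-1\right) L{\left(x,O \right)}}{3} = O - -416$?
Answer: $- \frac{1}{642677} \approx -1.556 \cdot 10^{-6}$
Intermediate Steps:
$L{\left(x,O \right)} = -1248 - 3 O$ ($L{\left(x,O \right)} = - 3 \left(O - -416\right) = - 3 \left(O + 416\right) = - 3 \left(416 + O\right) = -1248 - 3 O$)
$\frac{1}{-641954 + L{\left(\left(-10\right) \left(-11\right),-3 - 172 \right)}} = \frac{1}{-641954 - \left(1248 + 3 \left(-3 - 172\right)\right)} = \frac{1}{-641954 - 723} = \frac{1}{-642677} = - \frac{1}{642677}$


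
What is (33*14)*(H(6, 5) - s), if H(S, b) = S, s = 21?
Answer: -6930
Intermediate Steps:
(33*14)*(H(6, 5) - s) = (33*14)*(6 - 1*21) = 462*(6 - 21) = 462*(-15) = -6930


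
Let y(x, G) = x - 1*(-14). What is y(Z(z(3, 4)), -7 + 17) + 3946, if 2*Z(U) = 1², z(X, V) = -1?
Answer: 7921/2 ≈ 3960.5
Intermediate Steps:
Z(U) = ½ (Z(U) = (½)*1² = (½)*1 = ½)
y(x, G) = 14 + x (y(x, G) = x + 14 = 14 + x)
y(Z(z(3, 4)), -7 + 17) + 3946 = (14 + ½) + 3946 = 29/2 + 3946 = 7921/2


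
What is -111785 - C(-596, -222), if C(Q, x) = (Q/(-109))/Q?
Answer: -12184564/109 ≈ -1.1179e+5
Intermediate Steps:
C(Q, x) = -1/109 (C(Q, x) = (Q*(-1/109))/Q = (-Q/109)/Q = -1/109)
-111785 - C(-596, -222) = -111785 - 1*(-1/109) = -111785 + 1/109 = -12184564/109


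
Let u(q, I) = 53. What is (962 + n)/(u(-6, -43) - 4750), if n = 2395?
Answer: -3357/4697 ≈ -0.71471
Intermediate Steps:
(962 + n)/(u(-6, -43) - 4750) = (962 + 2395)/(53 - 4750) = 3357/(-4697) = 3357*(-1/4697) = -3357/4697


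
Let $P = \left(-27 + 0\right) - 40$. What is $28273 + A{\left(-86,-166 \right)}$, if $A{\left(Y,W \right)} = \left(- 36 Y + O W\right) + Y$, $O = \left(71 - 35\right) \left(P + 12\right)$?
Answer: $359963$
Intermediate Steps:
$P = -67$ ($P = -27 - 40 = -67$)
$O = -1980$ ($O = \left(71 - 35\right) \left(-67 + 12\right) = 36 \left(-55\right) = -1980$)
$A{\left(Y,W \right)} = - 1980 W - 35 Y$ ($A{\left(Y,W \right)} = \left(- 36 Y - 1980 W\right) + Y = \left(- 1980 W - 36 Y\right) + Y = - 1980 W - 35 Y$)
$28273 + A{\left(-86,-166 \right)} = 28273 - -331690 = 28273 + \left(328680 + 3010\right) = 28273 + 331690 = 359963$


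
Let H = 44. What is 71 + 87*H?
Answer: 3899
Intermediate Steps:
71 + 87*H = 71 + 87*44 = 71 + 3828 = 3899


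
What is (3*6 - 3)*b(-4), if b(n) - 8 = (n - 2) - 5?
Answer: -45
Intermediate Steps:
b(n) = 1 + n (b(n) = 8 + ((n - 2) - 5) = 8 + ((-2 + n) - 5) = 8 + (-7 + n) = 1 + n)
(3*6 - 3)*b(-4) = (3*6 - 3)*(1 - 4) = (18 - 3)*(-3) = 15*(-3) = -45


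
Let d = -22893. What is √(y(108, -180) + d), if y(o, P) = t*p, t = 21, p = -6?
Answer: I*√23019 ≈ 151.72*I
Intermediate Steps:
y(o, P) = -126 (y(o, P) = 21*(-6) = -126)
√(y(108, -180) + d) = √(-126 - 22893) = √(-23019) = I*√23019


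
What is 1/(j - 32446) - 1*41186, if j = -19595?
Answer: -2143360627/52041 ≈ -41186.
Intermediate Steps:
1/(j - 32446) - 1*41186 = 1/(-19595 - 32446) - 1*41186 = 1/(-52041) - 41186 = -1/52041 - 41186 = -2143360627/52041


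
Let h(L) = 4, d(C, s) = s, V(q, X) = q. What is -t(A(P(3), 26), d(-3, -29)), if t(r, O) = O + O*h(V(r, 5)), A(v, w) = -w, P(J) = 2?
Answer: 145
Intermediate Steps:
t(r, O) = 5*O (t(r, O) = O + O*4 = O + 4*O = 5*O)
-t(A(P(3), 26), d(-3, -29)) = -5*(-29) = -1*(-145) = 145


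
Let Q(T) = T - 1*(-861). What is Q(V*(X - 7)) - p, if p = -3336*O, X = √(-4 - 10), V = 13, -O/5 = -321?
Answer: 5355050 + 13*I*√14 ≈ 5.355e+6 + 48.642*I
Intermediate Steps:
O = 1605 (O = -5*(-321) = 1605)
X = I*√14 (X = √(-14) = I*√14 ≈ 3.7417*I)
p = -5354280 (p = -3336*1605 = -5354280)
Q(T) = 861 + T (Q(T) = T + 861 = 861 + T)
Q(V*(X - 7)) - p = (861 + 13*(I*√14 - 7)) - 1*(-5354280) = (861 + 13*(-7 + I*√14)) + 5354280 = (861 + (-91 + 13*I*√14)) + 5354280 = (770 + 13*I*√14) + 5354280 = 5355050 + 13*I*√14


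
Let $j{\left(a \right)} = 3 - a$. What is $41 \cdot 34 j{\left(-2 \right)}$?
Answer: $6970$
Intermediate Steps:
$41 \cdot 34 j{\left(-2 \right)} = 41 \cdot 34 \left(3 - -2\right) = 1394 \left(3 + 2\right) = 1394 \cdot 5 = 6970$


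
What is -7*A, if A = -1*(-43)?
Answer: -301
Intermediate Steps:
A = 43
-7*A = -7*43 = -301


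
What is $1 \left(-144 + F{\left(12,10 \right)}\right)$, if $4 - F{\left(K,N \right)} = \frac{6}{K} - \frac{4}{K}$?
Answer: $- \frac{841}{6} \approx -140.17$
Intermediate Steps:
$F{\left(K,N \right)} = 4 - \frac{2}{K}$ ($F{\left(K,N \right)} = 4 - \left(\frac{6}{K} - \frac{4}{K}\right) = 4 - \frac{2}{K}$)
$1 \left(-144 + F{\left(12,10 \right)}\right) = 1 \left(-144 + \left(4 - \frac{2}{12}\right)\right) = 1 \left(-144 + \left(4 - \frac{1}{6}\right)\right) = 1 \left(-144 + \frac{23}{6}\right) = 1 \left(- \frac{841}{6}\right) = - \frac{841}{6}$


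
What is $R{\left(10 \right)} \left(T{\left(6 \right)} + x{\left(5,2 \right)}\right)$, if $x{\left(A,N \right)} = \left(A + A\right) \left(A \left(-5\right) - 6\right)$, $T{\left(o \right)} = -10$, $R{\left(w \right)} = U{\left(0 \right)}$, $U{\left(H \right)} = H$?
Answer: $0$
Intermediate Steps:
$R{\left(w \right)} = 0$
$x{\left(A,N \right)} = 2 A \left(-6 - 5 A\right)$ ($x{\left(A,N \right)} = 2 A \left(- 5 A - 6\right) = 2 A \left(-6 - 5 A\right)$)
$R{\left(10 \right)} \left(T{\left(6 \right)} + x{\left(5,2 \right)}\right) = 0 \left(-10 - 10 \left(6 + 5 \cdot 5\right)\right) = 0 \left(-10 - 10 \left(6 + 25\right)\right) = 0 \left(-10 - 10 \cdot 31\right) = 0 \left(-10 - 310\right) = 0 \left(-320\right) = 0$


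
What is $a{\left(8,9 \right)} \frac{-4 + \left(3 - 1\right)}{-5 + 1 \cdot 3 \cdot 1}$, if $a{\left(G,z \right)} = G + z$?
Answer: $17$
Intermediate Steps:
$a{\left(8,9 \right)} \frac{-4 + \left(3 - 1\right)}{-5 + 1 \cdot 3 \cdot 1} = \left(8 + 9\right) \frac{-4 + \left(3 - 1\right)}{-5 + 1 \cdot 3 \cdot 1} = 17 \frac{-4 + 2}{-5 + 3 \cdot 1} = 17 \left(- \frac{2}{-5 + 3}\right) = 17 \left(- \frac{2}{-2}\right) = 17 \left(\left(-2\right) \left(- \frac{1}{2}\right)\right) = 17 \cdot 1 = 17$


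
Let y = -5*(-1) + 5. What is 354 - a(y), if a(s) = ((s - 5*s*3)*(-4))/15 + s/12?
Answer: 1895/6 ≈ 315.83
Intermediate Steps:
y = 10 (y = 5 + 5 = 10)
a(s) = 229*s/60 (a(s) = ((s - 15*s)*(-4))*(1/15) + s*(1/12) = (-14*s*(-4))*(1/15) + s/12 = (56*s)*(1/15) + s/12 = 56*s/15 + s/12 = 229*s/60)
354 - a(y) = 354 - 229*10/60 = 354 - 1*229/6 = 354 - 229/6 = 1895/6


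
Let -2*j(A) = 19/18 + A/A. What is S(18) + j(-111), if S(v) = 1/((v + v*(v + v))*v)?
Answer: -3080/2997 ≈ -1.0277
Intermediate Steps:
S(v) = 1/(v*(v + 2*v²)) (S(v) = 1/((v + v*(2*v))*v) = 1/((v + 2*v²)*v) = 1/(v*(v + 2*v²)))
j(A) = -37/36 (j(A) = -(19/18 + A/A)/2 = -(19*(1/18) + 1)/2 = -(19/18 + 1)/2 = -½*37/18 = -37/36)
S(18) + j(-111) = 1/(18²*(1 + 2*18)) - 37/36 = 1/(324*(1 + 36)) - 37/36 = (1/324)/37 - 37/36 = (1/324)*(1/37) - 37/36 = 1/11988 - 37/36 = -3080/2997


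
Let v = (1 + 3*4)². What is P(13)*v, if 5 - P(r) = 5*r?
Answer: -10140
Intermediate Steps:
P(r) = 5 - 5*r
v = 169 (v = (1 + 12)² = 13² = 169)
P(13)*v = (5 - 5*13)*169 = (5 - 65)*169 = -60*169 = -10140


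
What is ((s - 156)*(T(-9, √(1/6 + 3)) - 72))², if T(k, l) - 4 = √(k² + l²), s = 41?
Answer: 373593025/6 - 899300*√3030/3 ≈ 4.5765e+7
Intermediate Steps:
T(k, l) = 4 + √(k² + l²)
((s - 156)*(T(-9, √(1/6 + 3)) - 72))² = ((41 - 156)*((4 + √((-9)² + (√(1/6 + 3))²)) - 72))² = (-115*((4 + √(81 + (√(⅙ + 3))²)) - 72))² = (-115*((4 + √(81 + (√(19/6))²)) - 72))² = (-115*((4 + √(81 + (√114/6)²)) - 72))² = (-115*((4 + √(81 + 19/6)) - 72))² = (-115*((4 + √(505/6)) - 72))² = (-115*((4 + √3030/6) - 72))² = (-115*(-68 + √3030/6))² = (7820 - 115*√3030/6)²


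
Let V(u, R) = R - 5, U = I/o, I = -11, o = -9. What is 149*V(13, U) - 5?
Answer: -5111/9 ≈ -567.89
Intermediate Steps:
U = 11/9 (U = -11/(-9) = -11*(-⅑) = 11/9 ≈ 1.2222)
V(u, R) = -5 + R
149*V(13, U) - 5 = 149*(-5 + 11/9) - 5 = 149*(-34/9) - 5 = -5066/9 - 5 = -5111/9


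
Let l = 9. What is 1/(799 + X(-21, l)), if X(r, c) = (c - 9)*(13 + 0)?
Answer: 1/799 ≈ 0.0012516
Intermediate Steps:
X(r, c) = -117 + 13*c (X(r, c) = (-9 + c)*13 = -117 + 13*c)
1/(799 + X(-21, l)) = 1/(799 + (-117 + 13*9)) = 1/(799 + (-117 + 117)) = 1/(799 + 0) = 1/799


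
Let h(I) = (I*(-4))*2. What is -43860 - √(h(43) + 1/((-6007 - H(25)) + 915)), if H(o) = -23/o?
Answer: -43860 - 7*I*√113726708749/127277 ≈ -43860.0 - 18.547*I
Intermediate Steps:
h(I) = -8*I (h(I) = -4*I*2 = -8*I)
-43860 - √(h(43) + 1/((-6007 - H(25)) + 915)) = -43860 - √(-8*43 + 1/((-6007 - (-23)/25) + 915)) = -43860 - √(-344 + 1/((-6007 - (-23)/25) + 915)) = -43860 - √(-344 + 1/((-6007 - 1*(-23/25)) + 915)) = -43860 - √(-344 + 1/((-6007 + 23/25) + 915)) = -43860 - √(-344 + 1/(-150152/25 + 915)) = -43860 - √(-344 + 1/(-127277/25)) = -43860 - √(-344 - 25/127277) = -43860 - √(-43783313/127277) = -43860 - 7*I*√113726708749/127277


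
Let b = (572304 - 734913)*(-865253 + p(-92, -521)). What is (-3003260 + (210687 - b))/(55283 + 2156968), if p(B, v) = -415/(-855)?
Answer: -8019936407201/126098307 ≈ -63601.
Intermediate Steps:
p(B, v) = 83/171 (p(B, v) = -415*(-1/855) = 83/171)
b = 8019777230540/57 (b = (572304 - 734913)*(-865253 + 83/171) = -162609*(-147958180/171) = 8019777230540/57 ≈ 1.4070e+11)
(-3003260 + (210687 - b))/(55283 + 2156968) = (-3003260 + (210687 - 1*8019777230540/57))/(55283 + 2156968) = (-3003260 + (210687 - 8019777230540/57))/2212251 = (-3003260 - 8019765221381/57)*(1/2212251) = -8019936407201/57*1/2212251 = -8019936407201/126098307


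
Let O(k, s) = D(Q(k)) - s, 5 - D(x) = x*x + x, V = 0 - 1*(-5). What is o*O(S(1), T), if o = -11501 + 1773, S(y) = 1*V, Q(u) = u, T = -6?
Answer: 184832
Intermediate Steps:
V = 5 (V = 0 + 5 = 5)
D(x) = 5 - x - x**2 (D(x) = 5 - (x*x + x) = 5 - (x**2 + x) = 5 - (x + x**2) = 5 + (-x - x**2) = 5 - x - x**2)
S(y) = 5 (S(y) = 1*5 = 5)
o = -9728
O(k, s) = 5 - k - s - k**2 (O(k, s) = (5 - k - k**2) - s = 5 - k - s - k**2)
o*O(S(1), T) = -9728*(5 - 1*5 - 1*(-6) - 1*5**2) = -9728*(5 - 5 + 6 - 1*25) = -9728*(5 - 5 + 6 - 25) = -9728*(-19) = 184832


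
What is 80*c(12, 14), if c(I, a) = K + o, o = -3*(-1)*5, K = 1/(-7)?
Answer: 8320/7 ≈ 1188.6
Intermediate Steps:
K = -⅐ (K = 1*(-⅐) = -⅐ ≈ -0.14286)
o = 15 (o = 3*5 = 15)
c(I, a) = 104/7 (c(I, a) = -⅐ + 15 = 104/7)
80*c(12, 14) = 80*(104/7) = 8320/7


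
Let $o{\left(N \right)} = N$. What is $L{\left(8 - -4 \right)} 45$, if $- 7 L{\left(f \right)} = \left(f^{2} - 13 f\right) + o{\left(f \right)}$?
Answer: $0$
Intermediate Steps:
$L{\left(f \right)} = - \frac{f^{2}}{7} + \frac{12 f}{7}$ ($L{\left(f \right)} = - \frac{\left(f^{2} - 13 f\right) + f}{7} = - \frac{f^{2} - 12 f}{7} = - \frac{f^{2}}{7} + \frac{12 f}{7}$)
$L{\left(8 - -4 \right)} 45 = \frac{\left(8 - -4\right) \left(12 - \left(8 - -4\right)\right)}{7} \cdot 45 = \frac{\left(8 + 4\right) \left(12 - \left(8 + 4\right)\right)}{7} \cdot 45 = \frac{1}{7} \cdot 12 \left(12 - 12\right) 45 = \frac{1}{7} \cdot 12 \cdot 0 \cdot 45 = 0 \cdot 45 = 0$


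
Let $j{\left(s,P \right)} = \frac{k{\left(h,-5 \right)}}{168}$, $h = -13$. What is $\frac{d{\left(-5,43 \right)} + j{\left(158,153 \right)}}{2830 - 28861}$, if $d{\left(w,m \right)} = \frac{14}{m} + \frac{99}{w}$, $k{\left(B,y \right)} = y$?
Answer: $\frac{704491}{940239720} \approx 0.00074927$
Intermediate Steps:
$j{\left(s,P \right)} = - \frac{5}{168}$
$\frac{d{\left(-5,43 \right)} + j{\left(158,153 \right)}}{2830 - 28861} = \frac{\left(\frac{14}{43} + \frac{99}{-5}\right) - \frac{5}{168}}{2830 - 28861} = \frac{\left(14 \cdot \frac{1}{43} + 99 \left(- \frac{1}{5}\right)\right) - \frac{5}{168}}{-26031} = \left(\left(\frac{14}{43} - \frac{99}{5}\right) - \frac{5}{168}\right) \left(- \frac{1}{26031}\right) = \left(- \frac{4187}{215} - \frac{5}{168}\right) \left(- \frac{1}{26031}\right) = \left(- \frac{704491}{36120}\right) \left(- \frac{1}{26031}\right) = \frac{704491}{940239720}$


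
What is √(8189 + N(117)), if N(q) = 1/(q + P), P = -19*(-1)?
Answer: 3*√4207330/68 ≈ 90.493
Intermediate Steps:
P = 19
N(q) = 1/(19 + q) (N(q) = 1/(q + 19) = 1/(19 + q))
√(8189 + N(117)) = √(8189 + 1/(19 + 117)) = √(8189 + 1/136) = √(1113705/136) = 3*√4207330/68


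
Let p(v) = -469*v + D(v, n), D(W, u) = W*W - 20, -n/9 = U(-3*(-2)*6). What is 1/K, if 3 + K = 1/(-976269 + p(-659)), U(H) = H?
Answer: -232937/698812 ≈ -0.33333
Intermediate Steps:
n = -324 (n = -9*(-3*(-2))*6 = -54*6 = -9*36 = -324)
D(W, u) = -20 + W**2 (D(W, u) = W**2 - 20 = -20 + W**2)
p(v) = -20 + v**2 - 469*v (p(v) = -469*v + (-20 + v**2) = -20 + v**2 - 469*v)
K = -698812/232937 (K = -3 + 1/(-976269 + (-20 + (-659)**2 - 469*(-659))) = -3 + 1/(-976269 + (-20 + 434281 + 309071)) = -3 + 1/(-976269 + 743332) = -3 + 1/(-232937) = -3 - 1/232937 = -698812/232937 ≈ -3.0000)
1/K = 1/(-698812/232937) = -232937/698812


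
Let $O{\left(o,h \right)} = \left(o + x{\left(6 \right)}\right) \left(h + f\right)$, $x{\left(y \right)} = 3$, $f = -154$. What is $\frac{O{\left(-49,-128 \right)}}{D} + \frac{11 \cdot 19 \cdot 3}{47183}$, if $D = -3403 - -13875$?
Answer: $\frac{154655955}{123525094} \approx 1.252$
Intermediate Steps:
$D = 10472$ ($D = -3403 + 13875 = 10472$)
$O{\left(o,h \right)} = \left(-154 + h\right) \left(3 + o\right)$ ($O{\left(o,h \right)} = \left(o + 3\right) \left(h - 154\right) = \left(3 + o\right) \left(-154 + h\right) = \left(-154 + h\right) \left(3 + o\right)$)
$\frac{O{\left(-49,-128 \right)}}{D} + \frac{11 \cdot 19 \cdot 3}{47183} = \frac{-462 - -7546 + 3 \left(-128\right) - -6272}{10472} + \frac{11 \cdot 19 \cdot 3}{47183} = \left(-462 + 7546 - 384 + 6272\right) \frac{1}{10472} + 209 \cdot 3 \cdot \frac{1}{47183} = 12972 \cdot \frac{1}{10472} + 627 \cdot \frac{1}{47183} = \frac{3243}{2618} + \frac{627}{47183} = \frac{154655955}{123525094}$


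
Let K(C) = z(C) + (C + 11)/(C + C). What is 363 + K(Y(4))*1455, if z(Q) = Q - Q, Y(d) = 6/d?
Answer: 12851/2 ≈ 6425.5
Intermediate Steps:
z(Q) = 0
K(C) = (11 + C)/(2*C) (K(C) = 0 + (C + 11)/(C + C) = 0 + (11 + C)/((2*C)) = 0 + (11 + C)*(1/(2*C)) = 0 + (11 + C)/(2*C) = (11 + C)/(2*C))
363 + K(Y(4))*1455 = 363 + ((11 + 6/4)/(2*((6/4))))*1455 = 363 + ((11 + 6*(1/4))/(2*((6*(1/4)))))*1455 = 363 + ((11 + 3/2)/(2*(3/2)))*1455 = 363 + ((1/2)*(2/3)*(25/2))*1455 = 363 + (25/6)*1455 = 363 + 12125/2 = 12851/2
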